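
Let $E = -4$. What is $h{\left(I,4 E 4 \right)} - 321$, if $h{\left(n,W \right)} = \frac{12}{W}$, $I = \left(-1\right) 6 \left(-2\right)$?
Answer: $- \frac{5139}{16} \approx -321.19$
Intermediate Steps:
$I = 12$ ($I = \left(-6\right) \left(-2\right) = 12$)
$h{\left(I,4 E 4 \right)} - 321 = \frac{12}{4 \left(-4\right) 4} - 321 = \frac{12}{\left(-16\right) 4} - 321 = \frac{12}{-64} - 321 = 12 \left(- \frac{1}{64}\right) - 321 = - \frac{3}{16} - 321 = - \frac{5139}{16}$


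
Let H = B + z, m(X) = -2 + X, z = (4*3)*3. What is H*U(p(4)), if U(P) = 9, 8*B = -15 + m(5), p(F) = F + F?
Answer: 621/2 ≈ 310.50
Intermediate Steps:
z = 36 (z = 12*3 = 36)
p(F) = 2*F
B = -3/2 (B = (-15 + (-2 + 5))/8 = (-15 + 3)/8 = (1/8)*(-12) = -3/2 ≈ -1.5000)
H = 69/2 (H = -3/2 + 36 = 69/2 ≈ 34.500)
H*U(p(4)) = (69/2)*9 = 621/2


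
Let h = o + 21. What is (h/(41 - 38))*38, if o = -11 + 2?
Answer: 152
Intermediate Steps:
o = -9
h = 12 (h = -9 + 21 = 12)
(h/(41 - 38))*38 = (12/(41 - 38))*38 = (12/3)*38 = (12*(⅓))*38 = 4*38 = 152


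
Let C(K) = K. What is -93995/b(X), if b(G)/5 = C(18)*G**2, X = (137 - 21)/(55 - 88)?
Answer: -2274679/26912 ≈ -84.523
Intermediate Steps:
X = -116/33 (X = 116/(-33) = 116*(-1/33) = -116/33 ≈ -3.5152)
b(G) = 90*G**2 (b(G) = 5*(18*G**2) = 90*G**2)
-93995/b(X) = -93995/(90*(-116/33)**2) = -93995/(90*(13456/1089)) = -93995/134560/121 = -93995*121/134560 = -2274679/26912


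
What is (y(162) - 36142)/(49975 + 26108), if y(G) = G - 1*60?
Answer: -36040/76083 ≈ -0.47369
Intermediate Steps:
y(G) = -60 + G (y(G) = G - 60 = -60 + G)
(y(162) - 36142)/(49975 + 26108) = ((-60 + 162) - 36142)/(49975 + 26108) = (102 - 36142)/76083 = -36040*1/76083 = -36040/76083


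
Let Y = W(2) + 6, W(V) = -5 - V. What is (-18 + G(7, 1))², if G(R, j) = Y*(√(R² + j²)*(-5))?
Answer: 1574 - 900*√2 ≈ 301.21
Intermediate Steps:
Y = -1 (Y = (-5 - 1*2) + 6 = (-5 - 2) + 6 = -7 + 6 = -1)
G(R, j) = 5*√(R² + j²) (G(R, j) = -√(R² + j²)*(-5) = -(-5)*√(R² + j²) = 5*√(R² + j²))
(-18 + G(7, 1))² = (-18 + 5*√(7² + 1²))² = (-18 + 5*√(49 + 1))² = (-18 + 5*√50)² = (-18 + 5*(5*√2))² = (-18 + 25*√2)²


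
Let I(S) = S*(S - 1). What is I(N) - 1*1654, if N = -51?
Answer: 998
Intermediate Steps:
I(S) = S*(-1 + S)
I(N) - 1*1654 = -51*(-1 - 51) - 1*1654 = -51*(-52) - 1654 = 2652 - 1654 = 998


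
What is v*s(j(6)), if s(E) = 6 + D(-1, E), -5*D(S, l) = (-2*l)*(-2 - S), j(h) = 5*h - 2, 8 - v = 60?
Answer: 1352/5 ≈ 270.40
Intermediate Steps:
v = -52 (v = 8 - 1*60 = 8 - 60 = -52)
j(h) = -2 + 5*h
D(S, l) = 2*l*(-2 - S)/5 (D(S, l) = -(-2*l)*(-2 - S)/5 = -(-2)*l*(-2 - S)/5 = 2*l*(-2 - S)/5)
s(E) = 6 - 2*E/5 (s(E) = 6 - 2*E*(2 - 1)/5 = 6 - 2/5*E*1 = 6 - 2*E/5)
v*s(j(6)) = -52*(6 - 2*(-2 + 5*6)/5) = -52*(6 - 2*(-2 + 30)/5) = -52*(6 - 2/5*28) = -52*(6 - 56/5) = -52*(-26/5) = 1352/5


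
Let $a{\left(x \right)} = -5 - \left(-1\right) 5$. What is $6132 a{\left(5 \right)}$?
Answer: $0$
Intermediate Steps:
$a{\left(x \right)} = 0$ ($a{\left(x \right)} = -5 - -5 = -5 + 5 = 0$)
$6132 a{\left(5 \right)} = 6132 \cdot 0 = 0$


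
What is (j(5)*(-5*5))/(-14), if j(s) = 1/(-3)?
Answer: -25/42 ≈ -0.59524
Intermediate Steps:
j(s) = -1/3 (j(s) = 1*(-1/3) = -1/3)
(j(5)*(-5*5))/(-14) = -(-5)*5/3/(-14) = -1/3*(-25)*(-1/14) = (25/3)*(-1/14) = -25/42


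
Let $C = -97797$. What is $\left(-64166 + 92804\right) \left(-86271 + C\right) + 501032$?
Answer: $-5270838352$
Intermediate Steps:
$\left(-64166 + 92804\right) \left(-86271 + C\right) + 501032 = \left(-64166 + 92804\right) \left(-86271 - 97797\right) + 501032 = 28638 \left(-184068\right) + 501032 = -5271339384 + 501032 = -5270838352$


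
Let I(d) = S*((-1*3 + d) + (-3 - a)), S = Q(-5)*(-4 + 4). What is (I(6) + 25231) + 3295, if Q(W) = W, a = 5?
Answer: 28526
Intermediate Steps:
S = 0 (S = -5*(-4 + 4) = -5*0 = 0)
I(d) = 0 (I(d) = 0*((-1*3 + d) + (-3 - 1*5)) = 0*((-3 + d) + (-3 - 5)) = 0*((-3 + d) - 8) = 0*(-11 + d) = 0)
(I(6) + 25231) + 3295 = (0 + 25231) + 3295 = 25231 + 3295 = 28526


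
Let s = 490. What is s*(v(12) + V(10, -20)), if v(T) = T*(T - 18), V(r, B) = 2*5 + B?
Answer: -40180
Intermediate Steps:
V(r, B) = 10 + B
v(T) = T*(-18 + T)
s*(v(12) + V(10, -20)) = 490*(12*(-18 + 12) + (10 - 20)) = 490*(12*(-6) - 10) = 490*(-72 - 10) = 490*(-82) = -40180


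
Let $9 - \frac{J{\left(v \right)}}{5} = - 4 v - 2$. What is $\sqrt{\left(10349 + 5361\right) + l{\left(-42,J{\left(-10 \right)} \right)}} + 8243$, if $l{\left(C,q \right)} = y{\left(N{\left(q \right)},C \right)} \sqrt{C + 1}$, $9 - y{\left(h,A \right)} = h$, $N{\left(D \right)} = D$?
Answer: $8243 + \sqrt{15710 + 154 i \sqrt{41}} \approx 8368.4 + 3.9317 i$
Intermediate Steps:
$J{\left(v \right)} = 55 + 20 v$ ($J{\left(v \right)} = 45 - 5 \left(- 4 v - 2\right) = 45 - 5 \left(-2 - 4 v\right) = 45 + \left(10 + 20 v\right) = 55 + 20 v$)
$y{\left(h,A \right)} = 9 - h$
$l{\left(C,q \right)} = \sqrt{1 + C} \left(9 - q\right)$ ($l{\left(C,q \right)} = \left(9 - q\right) \sqrt{C + 1} = \left(9 - q\right) \sqrt{1 + C} = \sqrt{1 + C} \left(9 - q\right)$)
$\sqrt{\left(10349 + 5361\right) + l{\left(-42,J{\left(-10 \right)} \right)}} + 8243 = \sqrt{\left(10349 + 5361\right) + \sqrt{1 - 42} \left(9 - \left(55 + 20 \left(-10\right)\right)\right)} + 8243 = \sqrt{15710 + \sqrt{-41} \left(9 - \left(55 - 200\right)\right)} + 8243 = \sqrt{15710 + i \sqrt{41} \left(9 - -145\right)} + 8243 = \sqrt{15710 + i \sqrt{41} \left(9 + 145\right)} + 8243 = \sqrt{15710 + i \sqrt{41} \cdot 154} + 8243 = \sqrt{15710 + 154 i \sqrt{41}} + 8243 = 8243 + \sqrt{15710 + 154 i \sqrt{41}}$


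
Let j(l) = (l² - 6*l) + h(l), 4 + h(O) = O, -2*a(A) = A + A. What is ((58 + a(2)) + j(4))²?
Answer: 2304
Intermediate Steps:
a(A) = -A (a(A) = -(A + A)/2 = -A)
h(O) = -4 + O
j(l) = -4 + l² - 5*l (j(l) = (l² - 6*l) + (-4 + l) = -4 + l² - 5*l)
((58 + a(2)) + j(4))² = ((58 - 1*2) + (-4 + 4² - 5*4))² = ((58 - 2) + (-4 + 16 - 20))² = (56 - 8)² = 48² = 2304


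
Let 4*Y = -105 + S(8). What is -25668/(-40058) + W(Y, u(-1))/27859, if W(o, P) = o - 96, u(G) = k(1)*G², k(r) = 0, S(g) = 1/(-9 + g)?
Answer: 710177707/1115975822 ≈ 0.63637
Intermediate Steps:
Y = -53/2 (Y = (-105 + 1/(-9 + 8))/4 = (-105 + 1/(-1))/4 = (-105 - 1)/4 = (¼)*(-106) = -53/2 ≈ -26.500)
u(G) = 0 (u(G) = 0*G² = 0)
W(o, P) = -96 + o
-25668/(-40058) + W(Y, u(-1))/27859 = -25668/(-40058) + (-96 - 53/2)/27859 = -25668*(-1/40058) - 245/2*1/27859 = 12834/20029 - 245/55718 = 710177707/1115975822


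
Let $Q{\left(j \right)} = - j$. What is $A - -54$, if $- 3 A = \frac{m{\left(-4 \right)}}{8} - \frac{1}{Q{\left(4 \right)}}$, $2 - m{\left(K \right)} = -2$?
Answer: $\frac{215}{4} \approx 53.75$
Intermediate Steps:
$m{\left(K \right)} = 4$ ($m{\left(K \right)} = 2 - -2 = 2 + 2 = 4$)
$A = - \frac{1}{4}$ ($A = - \frac{\frac{4}{8} - \frac{1}{\left(-1\right) 4}}{3} = - \frac{4 \cdot \frac{1}{8} - \frac{1}{-4}}{3} = - \frac{\frac{1}{2} - - \frac{1}{4}}{3} = - \frac{\frac{1}{2} + \frac{1}{4}}{3} = \left(- \frac{1}{3}\right) \frac{3}{4} = - \frac{1}{4} \approx -0.25$)
$A - -54 = - \frac{1}{4} - -54 = - \frac{1}{4} + 54 = \frac{215}{4}$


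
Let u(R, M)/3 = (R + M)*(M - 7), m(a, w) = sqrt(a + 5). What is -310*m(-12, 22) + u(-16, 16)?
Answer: -310*I*sqrt(7) ≈ -820.18*I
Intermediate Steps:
m(a, w) = sqrt(5 + a)
u(R, M) = 3*(-7 + M)*(M + R) (u(R, M) = 3*((R + M)*(M - 7)) = 3*((M + R)*(-7 + M)) = 3*((-7 + M)*(M + R)) = 3*(-7 + M)*(M + R))
-310*m(-12, 22) + u(-16, 16) = -310*sqrt(5 - 12) + (-21*16 - 21*(-16) + 3*16**2 + 3*16*(-16)) = -310*I*sqrt(7) + (-336 + 336 + 3*256 - 768) = -310*I*sqrt(7) + (-336 + 336 + 768 - 768) = -310*I*sqrt(7) + 0 = -310*I*sqrt(7)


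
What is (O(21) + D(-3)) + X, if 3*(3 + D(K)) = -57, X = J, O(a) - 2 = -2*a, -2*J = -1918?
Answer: 897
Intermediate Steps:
J = 959 (J = -½*(-1918) = 959)
O(a) = 2 - 2*a
X = 959
D(K) = -22 (D(K) = -3 + (⅓)*(-57) = -3 - 19 = -22)
(O(21) + D(-3)) + X = ((2 - 2*21) - 22) + 959 = ((2 - 42) - 22) + 959 = (-40 - 22) + 959 = -62 + 959 = 897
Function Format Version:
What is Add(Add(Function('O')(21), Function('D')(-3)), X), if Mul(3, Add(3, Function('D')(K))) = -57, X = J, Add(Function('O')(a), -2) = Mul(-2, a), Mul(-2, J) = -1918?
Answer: 897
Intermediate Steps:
J = 959 (J = Mul(Rational(-1, 2), -1918) = 959)
Function('O')(a) = Add(2, Mul(-2, a))
X = 959
Function('D')(K) = -22 (Function('D')(K) = Add(-3, Mul(Rational(1, 3), -57)) = Add(-3, -19) = -22)
Add(Add(Function('O')(21), Function('D')(-3)), X) = Add(Add(Add(2, Mul(-2, 21)), -22), 959) = Add(Add(Add(2, -42), -22), 959) = Add(Add(-40, -22), 959) = Add(-62, 959) = 897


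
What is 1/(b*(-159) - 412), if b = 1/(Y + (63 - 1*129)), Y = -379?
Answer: -445/183181 ≈ -0.0024293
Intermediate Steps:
b = -1/445 (b = 1/(-379 + (63 - 1*129)) = 1/(-379 + (63 - 129)) = 1/(-379 - 66) = 1/(-445) = -1/445 ≈ -0.0022472)
1/(b*(-159) - 412) = 1/(-1/445*(-159) - 412) = 1/(159/445 - 412) = 1/(-183181/445) = -445/183181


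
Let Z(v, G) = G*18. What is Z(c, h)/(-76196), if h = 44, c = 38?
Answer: -198/19049 ≈ -0.010394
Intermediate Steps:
Z(v, G) = 18*G
Z(c, h)/(-76196) = (18*44)/(-76196) = 792*(-1/76196) = -198/19049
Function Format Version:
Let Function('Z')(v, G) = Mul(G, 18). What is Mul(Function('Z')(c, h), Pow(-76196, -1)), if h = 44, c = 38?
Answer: Rational(-198, 19049) ≈ -0.010394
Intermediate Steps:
Function('Z')(v, G) = Mul(18, G)
Mul(Function('Z')(c, h), Pow(-76196, -1)) = Mul(Mul(18, 44), Pow(-76196, -1)) = Mul(792, Rational(-1, 76196)) = Rational(-198, 19049)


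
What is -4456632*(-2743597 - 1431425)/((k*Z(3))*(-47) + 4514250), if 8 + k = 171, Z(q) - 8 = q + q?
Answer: 4651634161476/1101749 ≈ 4.2220e+6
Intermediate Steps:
Z(q) = 8 + 2*q (Z(q) = 8 + (q + q) = 8 + 2*q)
k = 163 (k = -8 + 171 = 163)
-4456632*(-2743597 - 1431425)/((k*Z(3))*(-47) + 4514250) = -4456632*(-2743597 - 1431425)/((163*(8 + 2*3))*(-47) + 4514250) = -4456632*(-4175022/((163*(8 + 6))*(-47) + 4514250)) = -4456632*(-4175022/((163*14)*(-47) + 4514250)) = -4456632*(-4175022/(2282*(-47) + 4514250)) = -4456632*(-4175022/(-107254 + 4514250)) = -4456632/(4406996*(-1/4175022)) = -4456632/(-2203498/2087511) = -4456632*(-2087511/2203498) = 4651634161476/1101749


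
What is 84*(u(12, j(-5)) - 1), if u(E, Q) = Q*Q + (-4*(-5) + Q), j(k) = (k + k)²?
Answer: 849996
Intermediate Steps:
j(k) = 4*k² (j(k) = (2*k)² = 4*k²)
u(E, Q) = 20 + Q + Q² (u(E, Q) = Q² + (20 + Q) = 20 + Q + Q²)
84*(u(12, j(-5)) - 1) = 84*((20 + 4*(-5)² + (4*(-5)²)²) - 1) = 84*((20 + 4*25 + (4*25)²) - 1) = 84*((20 + 100 + 100²) - 1) = 84*((20 + 100 + 10000) - 1) = 84*(10120 - 1) = 84*10119 = 849996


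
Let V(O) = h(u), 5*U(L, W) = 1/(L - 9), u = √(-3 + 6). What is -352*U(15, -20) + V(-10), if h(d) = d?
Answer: -176/15 + √3 ≈ -10.001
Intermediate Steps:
u = √3 ≈ 1.7320
U(L, W) = 1/(5*(-9 + L)) (U(L, W) = 1/(5*(L - 9)) = 1/(5*(-9 + L)))
V(O) = √3
-352*U(15, -20) + V(-10) = -352/(5*(-9 + 15)) + √3 = -352/(5*6) + √3 = -352*1/30 + √3 = -176/15 + √3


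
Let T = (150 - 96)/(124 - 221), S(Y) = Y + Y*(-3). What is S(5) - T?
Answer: -916/97 ≈ -9.4433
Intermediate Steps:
S(Y) = -2*Y (S(Y) = Y - 3*Y = -2*Y)
T = -54/97 (T = 54/(-97) = 54*(-1/97) = -54/97 ≈ -0.55670)
S(5) - T = -2*5 - 1*(-54/97) = -10 + 54/97 = -916/97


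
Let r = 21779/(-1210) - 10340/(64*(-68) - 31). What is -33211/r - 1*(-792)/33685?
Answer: 5933079312692994/2794034561545 ≈ 2123.5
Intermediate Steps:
r = -82945957/5303430 (r = 21779*(-1/1210) - 10340/(-4352 - 31) = -21779/1210 - 10340/(-4383) = -21779/1210 - 10340*(-1/4383) = -21779/1210 + 10340/4383 = -82945957/5303430 ≈ -15.640)
-33211/r - 1*(-792)/33685 = -33211/(-82945957/5303430) - 1*(-792)/33685 = -33211*(-5303430/82945957) + 792*(1/33685) = 176132213730/82945957 + 792/33685 = 5933079312692994/2794034561545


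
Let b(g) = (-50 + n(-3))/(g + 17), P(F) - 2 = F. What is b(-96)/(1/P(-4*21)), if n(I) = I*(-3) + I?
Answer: -3608/79 ≈ -45.671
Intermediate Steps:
n(I) = -2*I (n(I) = -3*I + I = -2*I)
P(F) = 2 + F
b(g) = -44/(17 + g) (b(g) = (-50 - 2*(-3))/(g + 17) = (-50 + 6)/(17 + g) = -44/(17 + g))
b(-96)/(1/P(-4*21)) = (-44/(17 - 96))/(1/(2 - 4*21)) = (-44/(-79))/(1/(2 - 84)) = (-44*(-1/79))/(1/(-82)) = 44/(79*(-1/82)) = (44/79)*(-82) = -3608/79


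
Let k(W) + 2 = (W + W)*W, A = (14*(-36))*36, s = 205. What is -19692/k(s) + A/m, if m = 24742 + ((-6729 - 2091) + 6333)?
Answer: -163601031/155874020 ≈ -1.0496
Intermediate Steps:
A = -18144 (A = -504*36 = -18144)
k(W) = -2 + 2*W**2 (k(W) = -2 + (W + W)*W = -2 + (2*W)*W = -2 + 2*W**2)
m = 22255 (m = 24742 + (-8820 + 6333) = 24742 - 2487 = 22255)
-19692/k(s) + A/m = -19692/(-2 + 2*205**2) - 18144/22255 = -19692/(-2 + 2*42025) - 18144*1/22255 = -19692/(-2 + 84050) - 18144/22255 = -19692/84048 - 18144/22255 = -19692*1/84048 - 18144/22255 = -1641/7004 - 18144/22255 = -163601031/155874020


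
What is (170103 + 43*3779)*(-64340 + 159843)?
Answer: 31764297800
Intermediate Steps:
(170103 + 43*3779)*(-64340 + 159843) = (170103 + 162497)*95503 = 332600*95503 = 31764297800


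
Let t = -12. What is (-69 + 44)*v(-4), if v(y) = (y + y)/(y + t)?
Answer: -25/2 ≈ -12.500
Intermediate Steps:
v(y) = 2*y/(-12 + y) (v(y) = (y + y)/(y - 12) = (2*y)/(-12 + y) = 2*y/(-12 + y))
(-69 + 44)*v(-4) = (-69 + 44)*(2*(-4)/(-12 - 4)) = -50*(-4)/(-16) = -50*(-4)*(-1)/16 = -25*½ = -25/2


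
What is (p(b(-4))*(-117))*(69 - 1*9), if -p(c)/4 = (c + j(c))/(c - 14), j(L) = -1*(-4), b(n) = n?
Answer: 0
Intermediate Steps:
j(L) = 4
p(c) = -4*(4 + c)/(-14 + c) (p(c) = -4*(c + 4)/(c - 14) = -4*(4 + c)/(-14 + c))
(p(b(-4))*(-117))*(69 - 1*9) = ((4*(-4 - 1*(-4))/(-14 - 4))*(-117))*(69 - 1*9) = ((4*(-4 + 4)/(-18))*(-117))*(69 - 9) = ((4*(-1/18)*0)*(-117))*60 = (0*(-117))*60 = 0*60 = 0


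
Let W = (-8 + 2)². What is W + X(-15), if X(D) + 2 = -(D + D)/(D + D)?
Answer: 33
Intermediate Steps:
W = 36 (W = (-6)² = 36)
X(D) = -3 (X(D) = -2 - (D + D)/(D + D) = -2 - 2*D/(2*D) = -2 - 2*D*1/(2*D) = -2 - 1*1 = -2 - 1 = -3)
W + X(-15) = 36 - 3 = 33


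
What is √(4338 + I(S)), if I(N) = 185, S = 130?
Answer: √4523 ≈ 67.253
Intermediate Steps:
√(4338 + I(S)) = √(4338 + 185) = √4523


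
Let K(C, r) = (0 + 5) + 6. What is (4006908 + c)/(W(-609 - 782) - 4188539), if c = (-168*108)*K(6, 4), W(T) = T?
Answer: -1903662/2094965 ≈ -0.90868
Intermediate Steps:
K(C, r) = 11 (K(C, r) = 5 + 6 = 11)
c = -199584 (c = -168*108*11 = -18144*11 = -199584)
(4006908 + c)/(W(-609 - 782) - 4188539) = (4006908 - 199584)/((-609 - 782) - 4188539) = 3807324/(-1391 - 4188539) = 3807324/(-4189930) = 3807324*(-1/4189930) = -1903662/2094965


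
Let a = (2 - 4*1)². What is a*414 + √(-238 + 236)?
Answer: 1656 + I*√2 ≈ 1656.0 + 1.4142*I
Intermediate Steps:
a = 4 (a = (2 - 4)² = (-2)² = 4)
a*414 + √(-238 + 236) = 4*414 + √(-238 + 236) = 1656 + √(-2) = 1656 + I*√2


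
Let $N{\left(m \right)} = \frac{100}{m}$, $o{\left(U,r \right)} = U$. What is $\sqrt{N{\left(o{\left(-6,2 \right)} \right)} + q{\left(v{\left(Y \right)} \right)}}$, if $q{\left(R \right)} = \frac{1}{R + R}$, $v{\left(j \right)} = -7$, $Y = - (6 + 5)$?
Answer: $\frac{i \sqrt{29526}}{42} \approx 4.0912 i$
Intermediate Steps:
$Y = -11$ ($Y = \left(-1\right) 11 = -11$)
$q{\left(R \right)} = \frac{1}{2 R}$
$\sqrt{N{\left(o{\left(-6,2 \right)} \right)} + q{\left(v{\left(Y \right)} \right)}} = \sqrt{\frac{100}{-6} + \frac{1}{2 \left(-7\right)}} = \sqrt{100 \left(- \frac{1}{6}\right) + \frac{1}{2} \left(- \frac{1}{7}\right)} = \sqrt{- \frac{50}{3} - \frac{1}{14}} = \sqrt{- \frac{703}{42}} = \frac{i \sqrt{29526}}{42}$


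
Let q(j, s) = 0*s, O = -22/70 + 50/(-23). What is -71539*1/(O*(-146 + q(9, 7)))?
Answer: -57588895/292438 ≈ -196.93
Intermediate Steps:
O = -2003/805 (O = -22*1/70 + 50*(-1/23) = -11/35 - 50/23 = -2003/805 ≈ -2.4882)
q(j, s) = 0
-71539*1/(O*(-146 + q(9, 7))) = -71539*(-805/(2003*(-146 + 0))) = -71539/((-146*(-2003/805))) = -71539/292438/805 = -71539*805/292438 = -57588895/292438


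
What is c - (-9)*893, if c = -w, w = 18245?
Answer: -10208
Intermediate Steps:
c = -18245 (c = -1*18245 = -18245)
c - (-9)*893 = -18245 - (-9)*893 = -18245 - 1*(-8037) = -18245 + 8037 = -10208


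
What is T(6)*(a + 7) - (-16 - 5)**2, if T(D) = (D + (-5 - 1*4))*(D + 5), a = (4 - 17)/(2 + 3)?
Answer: -2931/5 ≈ -586.20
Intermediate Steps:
a = -13/5 ≈ -2.6000
T(D) = (-9 + D)*(5 + D) (T(D) = (D + (-5 - 4))*(5 + D) = (D - 9)*(5 + D) = (-9 + D)*(5 + D))
T(6)*(a + 7) - (-16 - 5)**2 = (-45 + 6**2 - 4*6)*(-13/5 + 7) - (-16 - 5)**2 = (-45 + 36 - 24)*(22/5) - 1*(-21)**2 = -33*22/5 - 1*441 = -726/5 - 441 = -2931/5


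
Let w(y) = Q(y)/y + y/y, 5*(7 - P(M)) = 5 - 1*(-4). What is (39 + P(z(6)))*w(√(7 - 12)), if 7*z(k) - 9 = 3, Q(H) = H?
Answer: 442/5 ≈ 88.400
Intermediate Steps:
z(k) = 12/7 (z(k) = 9/7 + (⅐)*3 = 9/7 + 3/7 = 12/7)
P(M) = 26/5 (P(M) = 7 - (5 - 1*(-4))/5 = 7 - (5 + 4)/5 = 7 - ⅕*9 = 7 - 9/5 = 26/5)
w(y) = 2 (w(y) = y/y + y/y = 1 + 1 = 2)
(39 + P(z(6)))*w(√(7 - 12)) = (39 + 26/5)*2 = (221/5)*2 = 442/5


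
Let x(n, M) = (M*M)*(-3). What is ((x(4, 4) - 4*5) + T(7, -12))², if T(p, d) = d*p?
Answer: 23104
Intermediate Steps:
x(n, M) = -3*M² (x(n, M) = M²*(-3) = -3*M²)
((x(4, 4) - 4*5) + T(7, -12))² = ((-3*4² - 4*5) - 12*7)² = ((-3*16 - 20) - 84)² = ((-48 - 20) - 84)² = (-68 - 84)² = (-152)² = 23104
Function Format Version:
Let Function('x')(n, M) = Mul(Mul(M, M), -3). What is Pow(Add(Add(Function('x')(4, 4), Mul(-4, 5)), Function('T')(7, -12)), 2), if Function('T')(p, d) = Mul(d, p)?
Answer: 23104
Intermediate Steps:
Function('x')(n, M) = Mul(-3, Pow(M, 2)) (Function('x')(n, M) = Mul(Pow(M, 2), -3) = Mul(-3, Pow(M, 2)))
Pow(Add(Add(Function('x')(4, 4), Mul(-4, 5)), Function('T')(7, -12)), 2) = Pow(Add(Add(Mul(-3, Pow(4, 2)), Mul(-4, 5)), Mul(-12, 7)), 2) = Pow(Add(Add(Mul(-3, 16), -20), -84), 2) = Pow(Add(Add(-48, -20), -84), 2) = Pow(Add(-68, -84), 2) = Pow(-152, 2) = 23104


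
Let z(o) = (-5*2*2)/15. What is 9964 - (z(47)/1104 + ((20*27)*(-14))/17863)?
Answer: 147379457239/14790564 ≈ 9964.4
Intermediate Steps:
z(o) = -4/3 (z(o) = -10*2*(1/15) = -20*1/15 = -4/3)
9964 - (z(47)/1104 + ((20*27)*(-14))/17863) = 9964 - (-4/3/1104 + ((20*27)*(-14))/17863) = 9964 - (-4/3*1/1104 + (540*(-14))*(1/17863)) = 9964 - (-1/828 - 7560*1/17863) = 9964 - (-1/828 - 7560/17863) = 9964 - 1*(-6277543/14790564) = 9964 + 6277543/14790564 = 147379457239/14790564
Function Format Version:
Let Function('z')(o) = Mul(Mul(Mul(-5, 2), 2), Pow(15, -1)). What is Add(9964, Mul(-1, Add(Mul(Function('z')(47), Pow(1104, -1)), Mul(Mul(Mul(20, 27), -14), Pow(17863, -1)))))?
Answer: Rational(147379457239, 14790564) ≈ 9964.4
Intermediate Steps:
Function('z')(o) = Rational(-4, 3) (Function('z')(o) = Mul(Mul(-10, 2), Rational(1, 15)) = Mul(-20, Rational(1, 15)) = Rational(-4, 3))
Add(9964, Mul(-1, Add(Mul(Function('z')(47), Pow(1104, -1)), Mul(Mul(Mul(20, 27), -14), Pow(17863, -1))))) = Add(9964, Mul(-1, Add(Mul(Rational(-4, 3), Pow(1104, -1)), Mul(Mul(Mul(20, 27), -14), Pow(17863, -1))))) = Add(9964, Mul(-1, Add(Mul(Rational(-4, 3), Rational(1, 1104)), Mul(Mul(540, -14), Rational(1, 17863))))) = Add(9964, Mul(-1, Add(Rational(-1, 828), Mul(-7560, Rational(1, 17863))))) = Add(9964, Mul(-1, Add(Rational(-1, 828), Rational(-7560, 17863)))) = Add(9964, Mul(-1, Rational(-6277543, 14790564))) = Add(9964, Rational(6277543, 14790564)) = Rational(147379457239, 14790564)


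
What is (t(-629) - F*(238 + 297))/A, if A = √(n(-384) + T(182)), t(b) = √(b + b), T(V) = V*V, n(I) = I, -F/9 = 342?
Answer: √8185*(1646730 + I*√1258)/16370 ≈ 9100.9 + 0.19602*I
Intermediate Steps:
F = -3078 (F = -9*342 = -3078)
T(V) = V²
t(b) = √2*√b (t(b) = √(2*b) = √2*√b)
A = 2*√8185 (A = √(-384 + 182²) = √(-384 + 33124) = √32740 = 2*√8185 ≈ 180.94)
(t(-629) - F*(238 + 297))/A = (√2*√(-629) - (-3078)*(238 + 297))/((2*√8185)) = (√2*(I*√629) - (-3078)*535)*(√8185/16370) = (I*√1258 - 1*(-1646730))*(√8185/16370) = (I*√1258 + 1646730)*(√8185/16370) = (1646730 + I*√1258)*(√8185/16370) = √8185*(1646730 + I*√1258)/16370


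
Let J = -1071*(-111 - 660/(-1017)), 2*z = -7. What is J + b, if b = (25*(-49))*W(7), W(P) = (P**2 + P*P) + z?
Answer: 547701/226 ≈ 2423.5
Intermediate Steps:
z = -7/2 (z = (1/2)*(-7) = -7/2 ≈ -3.5000)
W(P) = -7/2 + 2*P**2 (W(P) = (P**2 + P*P) - 7/2 = (P**2 + P**2) - 7/2 = 2*P**2 - 7/2 = -7/2 + 2*P**2)
J = 13355013/113 (J = -1071*(-111 - 660*(-1/1017)) = -1071*(-111 + 220/339) = -1071*(-37409/339) = 13355013/113 ≈ 1.1819e+5)
b = -231525/2 (b = (25*(-49))*(-7/2 + 2*7**2) = -1225*(-7/2 + 2*49) = -1225*(-7/2 + 98) = -1225*189/2 = -231525/2 ≈ -1.1576e+5)
J + b = 13355013/113 - 231525/2 = 547701/226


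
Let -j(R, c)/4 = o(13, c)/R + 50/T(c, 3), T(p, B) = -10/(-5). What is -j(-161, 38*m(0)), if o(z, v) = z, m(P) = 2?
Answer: 16048/161 ≈ 99.677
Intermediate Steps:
T(p, B) = 2 (T(p, B) = -10*(-⅕) = 2)
j(R, c) = -100 - 52/R (j(R, c) = -4*(13/R + 50/2) = -4*(13/R + 50*(½)) = -4*(13/R + 25) = -4*(25 + 13/R) = -100 - 52/R)
-j(-161, 38*m(0)) = -(-100 - 52/(-161)) = -(-100 - 52*(-1/161)) = -(-100 + 52/161) = -1*(-16048/161) = 16048/161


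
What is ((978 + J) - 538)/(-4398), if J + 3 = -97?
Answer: -170/2199 ≈ -0.077308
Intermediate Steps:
J = -100 (J = -3 - 97 = -100)
((978 + J) - 538)/(-4398) = ((978 - 100) - 538)/(-4398) = (878 - 538)*(-1/4398) = 340*(-1/4398) = -170/2199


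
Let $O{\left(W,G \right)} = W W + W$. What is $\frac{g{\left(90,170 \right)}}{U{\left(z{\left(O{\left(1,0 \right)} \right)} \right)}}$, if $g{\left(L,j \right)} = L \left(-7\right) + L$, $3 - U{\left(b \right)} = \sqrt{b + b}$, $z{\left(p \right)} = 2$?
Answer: $-540$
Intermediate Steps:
$O{\left(W,G \right)} = W + W^{2}$ ($O{\left(W,G \right)} = W^{2} + W = W + W^{2}$)
$U{\left(b \right)} = 3 - \sqrt{2} \sqrt{b}$ ($U{\left(b \right)} = 3 - \sqrt{b + b} = 3 - \sqrt{2 b} = 3 - \sqrt{2} \sqrt{b}$)
$g{\left(L,j \right)} = - 6 L$ ($g{\left(L,j \right)} = - 7 L + L = - 6 L$)
$\frac{g{\left(90,170 \right)}}{U{\left(z{\left(O{\left(1,0 \right)} \right)} \right)}} = \frac{\left(-6\right) 90}{3 - \sqrt{2} \sqrt{2}} = - \frac{540}{3 - 2} = - \frac{540}{1} = \left(-540\right) 1 = -540$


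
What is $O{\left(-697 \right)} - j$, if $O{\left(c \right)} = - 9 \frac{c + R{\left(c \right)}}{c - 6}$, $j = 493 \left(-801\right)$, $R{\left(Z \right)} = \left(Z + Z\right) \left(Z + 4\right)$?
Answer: $\frac{286297884}{703} \approx 4.0725 \cdot 10^{5}$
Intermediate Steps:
$R{\left(Z \right)} = 2 Z \left(4 + Z\right)$
$j = -394893$
$O{\left(c \right)} = - \frac{9 \left(c + 2 c \left(4 + c\right)\right)}{-6 + c}$ ($O{\left(c \right)} = - 9 \frac{c + 2 c \left(4 + c\right)}{c - 6} = - 9 \frac{c + 2 c \left(4 + c\right)}{-6 + c} = - \frac{9 \left(c + 2 c \left(4 + c\right)\right)}{-6 + c}$)
$O{\left(-697 \right)} - j = 9 \left(-697\right) \frac{1}{-6 - 697} \left(-9 - -1394\right) - -394893 = 9 \left(-697\right) \frac{1}{-703} \left(-9 + 1394\right) + 394893 = 9 \left(-697\right) \left(- \frac{1}{703}\right) 1385 + 394893 = \frac{8688105}{703} + 394893 = \frac{286297884}{703}$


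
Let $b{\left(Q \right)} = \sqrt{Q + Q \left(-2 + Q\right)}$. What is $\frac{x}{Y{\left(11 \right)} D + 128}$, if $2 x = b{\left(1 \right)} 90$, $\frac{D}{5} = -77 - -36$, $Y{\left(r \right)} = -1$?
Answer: $0$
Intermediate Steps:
$D = -205$ ($D = 5 \left(-77 - -36\right) = 5 \left(-77 + 36\right) = 5 \left(-41\right) = -205$)
$x = 0$ ($x = \frac{\sqrt{1 \left(-1 + 1\right)} 90}{2} = \frac{\sqrt{1 \cdot 0} \cdot 90}{2} = \frac{\sqrt{0} \cdot 90}{2} = \frac{0 \cdot 90}{2} = \frac{1}{2} \cdot 0 = 0$)
$\frac{x}{Y{\left(11 \right)} D + 128} = \frac{0}{\left(-1\right) \left(-205\right) + 128} = \frac{0}{205 + 128} = \frac{0}{333} = 0 \cdot \frac{1}{333} = 0$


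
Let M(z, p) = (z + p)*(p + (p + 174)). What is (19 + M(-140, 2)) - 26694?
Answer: -51239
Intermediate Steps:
M(z, p) = (174 + 2*p)*(p + z) (M(z, p) = (p + z)*(p + (174 + p)) = (p + z)*(174 + 2*p) = (174 + 2*p)*(p + z))
(19 + M(-140, 2)) - 26694 = (19 + (2*2**2 + 174*2 + 174*(-140) + 2*2*(-140))) - 26694 = (19 + (2*4 + 348 - 24360 - 560)) - 26694 = (19 + (8 + 348 - 24360 - 560)) - 26694 = (19 - 24564) - 26694 = -24545 - 26694 = -51239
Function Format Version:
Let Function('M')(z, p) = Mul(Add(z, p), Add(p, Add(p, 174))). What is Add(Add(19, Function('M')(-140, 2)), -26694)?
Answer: -51239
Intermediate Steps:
Function('M')(z, p) = Mul(Add(174, Mul(2, p)), Add(p, z)) (Function('M')(z, p) = Mul(Add(p, z), Add(p, Add(174, p))) = Mul(Add(p, z), Add(174, Mul(2, p))) = Mul(Add(174, Mul(2, p)), Add(p, z)))
Add(Add(19, Function('M')(-140, 2)), -26694) = Add(Add(19, Add(Mul(2, Pow(2, 2)), Mul(174, 2), Mul(174, -140), Mul(2, 2, -140))), -26694) = Add(Add(19, Add(Mul(2, 4), 348, -24360, -560)), -26694) = Add(Add(19, Add(8, 348, -24360, -560)), -26694) = Add(Add(19, -24564), -26694) = Add(-24545, -26694) = -51239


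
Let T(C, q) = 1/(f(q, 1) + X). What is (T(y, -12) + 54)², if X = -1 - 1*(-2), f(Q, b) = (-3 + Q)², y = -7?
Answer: 148962025/51076 ≈ 2916.5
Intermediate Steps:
X = 1 (X = -1 + 2 = 1)
T(C, q) = 1/(1 + (-3 + q)²) (T(C, q) = 1/((-3 + q)² + 1) = 1/(1 + (-3 + q)²))
(T(y, -12) + 54)² = (1/(1 + (-3 - 12)²) + 54)² = (1/(1 + (-15)²) + 54)² = (1/(1 + 225) + 54)² = (1/226 + 54)² = (12205/226)² = 148962025/51076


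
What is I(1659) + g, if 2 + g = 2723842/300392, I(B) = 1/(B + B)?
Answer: 1761151709/249175164 ≈ 7.0679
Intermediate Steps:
I(B) = 1/(2*B)
g = 1061529/150196 (g = -2 + 2723842/300392 = -2 + 2723842*(1/300392) = -2 + 1361921/150196 = 1061529/150196 ≈ 7.0676)
I(1659) + g = (½)/1659 + 1061529/150196 = (½)*(1/1659) + 1061529/150196 = 1/3318 + 1061529/150196 = 1761151709/249175164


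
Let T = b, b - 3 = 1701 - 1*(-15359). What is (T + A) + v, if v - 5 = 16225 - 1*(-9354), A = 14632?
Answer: 57279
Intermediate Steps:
b = 17063 (b = 3 + (1701 - 1*(-15359)) = 3 + (1701 + 15359) = 3 + 17060 = 17063)
v = 25584 (v = 5 + (16225 - 1*(-9354)) = 5 + (16225 + 9354) = 5 + 25579 = 25584)
T = 17063
(T + A) + v = (17063 + 14632) + 25584 = 31695 + 25584 = 57279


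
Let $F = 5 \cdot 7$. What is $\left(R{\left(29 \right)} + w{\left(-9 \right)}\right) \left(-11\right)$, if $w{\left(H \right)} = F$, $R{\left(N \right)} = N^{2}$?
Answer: $-9636$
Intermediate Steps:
$F = 35$
$w{\left(H \right)} = 35$
$\left(R{\left(29 \right)} + w{\left(-9 \right)}\right) \left(-11\right) = \left(29^{2} + 35\right) \left(-11\right) = \left(841 + 35\right) \left(-11\right) = 876 \left(-11\right) = -9636$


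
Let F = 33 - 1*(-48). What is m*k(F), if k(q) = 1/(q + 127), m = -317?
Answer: -317/208 ≈ -1.5240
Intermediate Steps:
F = 81 (F = 33 + 48 = 81)
k(q) = 1/(127 + q)
m*k(F) = -317/(127 + 81) = -317/208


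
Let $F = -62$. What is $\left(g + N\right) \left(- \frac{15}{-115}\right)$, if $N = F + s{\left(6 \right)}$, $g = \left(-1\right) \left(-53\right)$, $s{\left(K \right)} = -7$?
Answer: $- \frac{48}{23} \approx -2.087$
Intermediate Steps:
$g = 53$
$N = -69$ ($N = -62 - 7 = -69$)
$\left(g + N\right) \left(- \frac{15}{-115}\right) = \left(53 - 69\right) \left(- \frac{15}{-115}\right) = - 16 \left(\left(-15\right) \left(- \frac{1}{115}\right)\right) = \left(-16\right) \frac{3}{23} = - \frac{48}{23}$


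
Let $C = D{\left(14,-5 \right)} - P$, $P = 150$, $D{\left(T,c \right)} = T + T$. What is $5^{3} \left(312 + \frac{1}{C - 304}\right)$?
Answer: $\frac{16613875}{426} \approx 39000.0$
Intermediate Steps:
$D{\left(T,c \right)} = 2 T$
$C = -122$ ($C = 2 \cdot 14 - 150 = 28 - 150 = -122$)
$5^{3} \left(312 + \frac{1}{C - 304}\right) = 5^{3} \left(312 + \frac{1}{-122 - 304}\right) = 125 \left(312 + \frac{1}{-426}\right) = 125 \left(312 - \frac{1}{426}\right) = 125 \cdot \frac{132911}{426} = \frac{16613875}{426}$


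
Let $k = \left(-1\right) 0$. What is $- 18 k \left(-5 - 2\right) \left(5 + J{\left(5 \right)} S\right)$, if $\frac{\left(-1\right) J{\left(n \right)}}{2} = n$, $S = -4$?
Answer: $0$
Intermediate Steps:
$k = 0$
$J{\left(n \right)} = - 2 n$
$- 18 k \left(-5 - 2\right) \left(5 + J{\left(5 \right)} S\right) = - 18 \cdot 0 \left(-5 - 2\right) \left(5 + \left(-2\right) 5 \left(-4\right)\right) = - 18 \cdot 0 \left(-7\right) \left(5 - -40\right) = \left(-18\right) 0 \left(5 + 40\right) = 0 \cdot 45 = 0$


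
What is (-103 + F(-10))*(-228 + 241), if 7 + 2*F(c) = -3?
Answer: -1404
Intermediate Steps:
F(c) = -5 (F(c) = -7/2 + (½)*(-3) = -7/2 - 3/2 = -5)
(-103 + F(-10))*(-228 + 241) = (-103 - 5)*(-228 + 241) = -108*13 = -1404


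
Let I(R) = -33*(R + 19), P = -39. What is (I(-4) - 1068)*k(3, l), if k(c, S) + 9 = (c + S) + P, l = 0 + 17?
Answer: 43764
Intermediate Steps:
l = 17
I(R) = -627 - 33*R (I(R) = -33*(19 + R) = -627 - 33*R)
k(c, S) = -48 + S + c (k(c, S) = -9 + ((c + S) - 39) = -9 + ((S + c) - 39) = -9 + (-39 + S + c) = -48 + S + c)
(I(-4) - 1068)*k(3, l) = ((-627 - 33*(-4)) - 1068)*(-48 + 17 + 3) = ((-627 + 132) - 1068)*(-28) = (-495 - 1068)*(-28) = -1563*(-28) = 43764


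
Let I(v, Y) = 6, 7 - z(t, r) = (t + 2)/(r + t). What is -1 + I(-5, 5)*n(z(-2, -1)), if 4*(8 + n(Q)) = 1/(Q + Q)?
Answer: -1369/28 ≈ -48.893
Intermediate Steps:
z(t, r) = 7 - (2 + t)/(r + t) (z(t, r) = 7 - (t + 2)/(r + t) = 7 - (2 + t)/(r + t))
n(Q) = -8 + 1/(8*Q) (n(Q) = -8 + 1/(4*(Q + Q)) = -8 + 1/(4*((2*Q))) = -8 + (1/(2*Q))/4 = -8 + 1/(8*Q))
-1 + I(-5, 5)*n(z(-2, -1)) = -1 + 6*(-8 + 1/(8*(((-2 + 6*(-2) + 7*(-1))/(-1 - 2))))) = -1 + 6*(-8 + 1/(8*(((-2 - 12 - 7)/(-3))))) = -1 + 6*(-8 + 1/(8*((-⅓*(-21))))) = -1 + 6*(-8 + (⅛)/7) = -1 + 6*(-8 + (⅛)*(⅐)) = -1 + 6*(-8 + 1/56) = -1 + 6*(-447/56) = -1 - 1341/28 = -1369/28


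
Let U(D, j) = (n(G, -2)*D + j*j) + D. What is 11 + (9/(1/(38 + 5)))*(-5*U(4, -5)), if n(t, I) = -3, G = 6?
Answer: -32884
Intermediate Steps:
U(D, j) = j² - 2*D (U(D, j) = (-3*D + j*j) + D = (-3*D + j²) + D = (j² - 3*D) + D = j² - 2*D)
11 + (9/(1/(38 + 5)))*(-5*U(4, -5)) = 11 + (9/(1/(38 + 5)))*(-5*((-5)² - 2*4)) = 11 + (9/(1/43))*(-5*(25 - 8)) = 11 + (9/(1/43))*(-5*17) = 11 + (9*43)*(-85) = 11 + 387*(-85) = 11 - 32895 = -32884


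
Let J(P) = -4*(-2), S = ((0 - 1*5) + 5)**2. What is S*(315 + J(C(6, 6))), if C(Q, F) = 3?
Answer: 0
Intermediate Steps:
S = 0 (S = ((0 - 5) + 5)**2 = (-5 + 5)**2 = 0**2 = 0)
J(P) = 8
S*(315 + J(C(6, 6))) = 0*(315 + 8) = 0*323 = 0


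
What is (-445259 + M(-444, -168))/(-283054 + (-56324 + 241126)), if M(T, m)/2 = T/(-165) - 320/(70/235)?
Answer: 172249843/37827020 ≈ 4.5536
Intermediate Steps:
M(T, m) = -15040/7 - 2*T/165 (M(T, m) = 2*(T/(-165) - 320/(70/235)) = 2*(T*(-1/165) - 320/(70*(1/235))) = 2*(-T/165 - 320/14/47) = 2*(-T/165 - 320*47/14) = 2*(-T/165 - 7520/7) = 2*(-7520/7 - T/165) = -15040/7 - 2*T/165)
(-445259 + M(-444, -168))/(-283054 + (-56324 + 241126)) = (-445259 + (-15040/7 - 2/165*(-444)))/(-283054 + (-56324 + 241126)) = (-445259 + (-15040/7 + 296/55))/(-283054 + 184802) = (-445259 - 825128/385)/(-98252) = -172249843/385*(-1/98252) = 172249843/37827020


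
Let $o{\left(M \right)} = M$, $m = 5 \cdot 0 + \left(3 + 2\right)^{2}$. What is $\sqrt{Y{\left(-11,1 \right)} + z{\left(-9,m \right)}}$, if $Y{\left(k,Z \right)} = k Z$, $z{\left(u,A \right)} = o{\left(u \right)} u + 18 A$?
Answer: $2 \sqrt{130} \approx 22.803$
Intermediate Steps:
$m = 25$ ($m = 0 + 5^{2} = 0 + 25 = 25$)
$z{\left(u,A \right)} = u^{2} + 18 A$ ($z{\left(u,A \right)} = u u + 18 A = u^{2} + 18 A$)
$Y{\left(k,Z \right)} = Z k$
$\sqrt{Y{\left(-11,1 \right)} + z{\left(-9,m \right)}} = \sqrt{1 \left(-11\right) + \left(\left(-9\right)^{2} + 18 \cdot 25\right)} = \sqrt{-11 + \left(81 + 450\right)} = \sqrt{-11 + 531} = \sqrt{520} = 2 \sqrt{130}$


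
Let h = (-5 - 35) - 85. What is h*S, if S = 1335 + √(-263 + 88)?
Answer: -166875 - 625*I*√7 ≈ -1.6688e+5 - 1653.6*I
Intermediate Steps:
S = 1335 + 5*I*√7 (S = 1335 + √(-175) = 1335 + 5*I*√7 ≈ 1335.0 + 13.229*I)
h = -125 (h = -40 - 85 = -125)
h*S = -125*(1335 + 5*I*√7) = -166875 - 625*I*√7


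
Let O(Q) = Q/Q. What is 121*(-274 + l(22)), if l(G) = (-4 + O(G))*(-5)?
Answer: -31339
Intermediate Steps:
O(Q) = 1
l(G) = 15 (l(G) = (-4 + 1)*(-5) = -3*(-5) = 15)
121*(-274 + l(22)) = 121*(-274 + 15) = 121*(-259) = -31339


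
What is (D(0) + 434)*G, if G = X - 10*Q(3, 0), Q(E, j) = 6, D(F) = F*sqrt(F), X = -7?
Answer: -29078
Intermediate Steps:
D(F) = F**(3/2)
G = -67 (G = -7 - 10*6 = -7 - 60 = -67)
(D(0) + 434)*G = (0**(3/2) + 434)*(-67) = (0 + 434)*(-67) = 434*(-67) = -29078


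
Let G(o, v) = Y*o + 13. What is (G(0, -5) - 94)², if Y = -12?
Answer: 6561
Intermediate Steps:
G(o, v) = 13 - 12*o (G(o, v) = -12*o + 13 = 13 - 12*o)
(G(0, -5) - 94)² = ((13 - 12*0) - 94)² = ((13 + 0) - 94)² = (13 - 94)² = (-81)² = 6561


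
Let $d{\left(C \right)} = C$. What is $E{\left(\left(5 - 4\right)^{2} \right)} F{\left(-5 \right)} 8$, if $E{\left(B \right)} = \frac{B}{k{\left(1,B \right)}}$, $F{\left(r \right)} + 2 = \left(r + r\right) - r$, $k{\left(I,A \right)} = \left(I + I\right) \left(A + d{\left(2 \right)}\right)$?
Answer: $- \frac{28}{3} \approx -9.3333$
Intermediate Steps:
$k{\left(I,A \right)} = 2 I \left(2 + A\right)$ ($k{\left(I,A \right)} = \left(I + I\right) \left(A + 2\right) = 2 I \left(2 + A\right)$)
$F{\left(r \right)} = -2 + r$ ($F{\left(r \right)} = -2 + \left(\left(r + r\right) - r\right) = -2 + \left(2 r - r\right) = -2 + r$)
$E{\left(B \right)} = \frac{B}{4 + 2 B}$ ($E{\left(B \right)} = \frac{B}{2 \cdot 1 \left(2 + B\right)} = \frac{B}{4 + 2 B}$)
$E{\left(\left(5 - 4\right)^{2} \right)} F{\left(-5 \right)} 8 = \frac{\left(5 - 4\right)^{2}}{2 \left(2 + \left(5 - 4\right)^{2}\right)} \left(-2 - 5\right) 8 = \frac{1^{2}}{2 \left(2 + 1^{2}\right)} \left(-7\right) 8 = \frac{1}{2} \cdot 1 \frac{1}{2 + 1} \left(-7\right) 8 = \frac{1}{2} \cdot 1 \cdot \frac{1}{3} \left(-7\right) 8 = \frac{1}{6} \left(-7\right) 8 = \left(- \frac{7}{6}\right) 8 = - \frac{28}{3}$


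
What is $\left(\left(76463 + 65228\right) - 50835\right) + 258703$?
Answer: $349559$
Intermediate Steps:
$\left(\left(76463 + 65228\right) - 50835\right) + 258703 = \left(141691 - 50835\right) + 258703 = 90856 + 258703 = 349559$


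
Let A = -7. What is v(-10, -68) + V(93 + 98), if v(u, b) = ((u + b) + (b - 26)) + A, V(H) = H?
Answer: 12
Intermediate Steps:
v(u, b) = -33 + u + 2*b (v(u, b) = ((u + b) + (b - 26)) - 7 = ((b + u) + (-26 + b)) - 7 = (-26 + u + 2*b) - 7 = -33 + u + 2*b)
v(-10, -68) + V(93 + 98) = (-33 - 10 + 2*(-68)) + (93 + 98) = (-33 - 10 - 136) + 191 = -179 + 191 = 12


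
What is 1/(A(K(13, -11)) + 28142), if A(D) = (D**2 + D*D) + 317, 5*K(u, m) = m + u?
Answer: 25/711483 ≈ 3.5138e-5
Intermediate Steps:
K(u, m) = m/5 + u/5 (K(u, m) = (m + u)/5 = m/5 + u/5)
A(D) = 317 + 2*D**2 (A(D) = (D**2 + D**2) + 317 = 2*D**2 + 317 = 317 + 2*D**2)
1/(A(K(13, -11)) + 28142) = 1/((317 + 2*((1/5)*(-11) + (1/5)*13)**2) + 28142) = 1/((317 + 2*(-11/5 + 13/5)**2) + 28142) = 1/((317 + 2*(2/5)**2) + 28142) = 1/((317 + 2*(4/25)) + 28142) = 1/((317 + 8/25) + 28142) = 1/(7933/25 + 28142) = 1/(711483/25) = 25/711483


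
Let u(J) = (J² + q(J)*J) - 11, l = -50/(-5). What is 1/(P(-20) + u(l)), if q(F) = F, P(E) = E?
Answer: 1/169 ≈ 0.0059172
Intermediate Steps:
l = 10 (l = -50*(-⅕) = 10)
u(J) = -11 + 2*J² (u(J) = (J² + J*J) - 11 = (J² + J²) - 11 = 2*J² - 11 = -11 + 2*J²)
1/(P(-20) + u(l)) = 1/(-20 + (-11 + 2*10²)) = 1/(-20 + (-11 + 2*100)) = 1/(-20 + (-11 + 200)) = 1/(-20 + 189) = 1/169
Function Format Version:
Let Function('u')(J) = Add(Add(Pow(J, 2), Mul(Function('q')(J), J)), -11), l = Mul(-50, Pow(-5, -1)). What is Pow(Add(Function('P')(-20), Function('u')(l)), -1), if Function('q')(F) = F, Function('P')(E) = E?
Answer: Rational(1, 169) ≈ 0.0059172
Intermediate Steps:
l = 10 (l = Mul(-50, Rational(-1, 5)) = 10)
Function('u')(J) = Add(-11, Mul(2, Pow(J, 2))) (Function('u')(J) = Add(Add(Pow(J, 2), Mul(J, J)), -11) = Add(Add(Pow(J, 2), Pow(J, 2)), -11) = Add(Mul(2, Pow(J, 2)), -11) = Add(-11, Mul(2, Pow(J, 2))))
Pow(Add(Function('P')(-20), Function('u')(l)), -1) = Pow(Add(-20, Add(-11, Mul(2, Pow(10, 2)))), -1) = Pow(Add(-20, Add(-11, Mul(2, 100))), -1) = Pow(Add(-20, Add(-11, 200)), -1) = Pow(Add(-20, 189), -1) = Pow(169, -1) = Rational(1, 169)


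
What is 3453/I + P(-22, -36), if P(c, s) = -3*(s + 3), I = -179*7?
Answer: 120594/1253 ≈ 96.244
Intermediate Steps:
I = -1253
P(c, s) = -9 - 3*s (P(c, s) = -3*(3 + s) = -9 - 3*s)
3453/I + P(-22, -36) = 3453/(-1253) + (-9 - 3*(-36)) = 3453*(-1/1253) + (-9 + 108) = -3453/1253 + 99 = 120594/1253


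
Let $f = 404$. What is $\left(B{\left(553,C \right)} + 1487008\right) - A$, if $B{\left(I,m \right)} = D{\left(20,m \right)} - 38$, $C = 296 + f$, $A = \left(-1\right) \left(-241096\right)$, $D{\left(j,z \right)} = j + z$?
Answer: $1246594$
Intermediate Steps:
$A = 241096$
$C = 700$ ($C = 296 + 404 = 700$)
$B{\left(I,m \right)} = -18 + m$ ($B{\left(I,m \right)} = \left(20 + m\right) - 38 = -18 + m$)
$\left(B{\left(553,C \right)} + 1487008\right) - A = \left(\left(-18 + 700\right) + 1487008\right) - 241096 = \left(682 + 1487008\right) - 241096 = 1487690 - 241096 = 1246594$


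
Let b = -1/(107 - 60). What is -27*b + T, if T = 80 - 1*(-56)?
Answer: 6419/47 ≈ 136.57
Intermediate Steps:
T = 136 (T = 80 + 56 = 136)
b = -1/47 ≈ -0.021277
-27*b + T = -27*(-1/47) + 136 = 27/47 + 136 = 6419/47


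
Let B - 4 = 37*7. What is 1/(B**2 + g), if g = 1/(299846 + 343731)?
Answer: 643577/44515577514 ≈ 1.4457e-5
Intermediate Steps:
B = 263 (B = 4 + 37*7 = 4 + 259 = 263)
g = 1/643577 ≈ 1.5538e-6
1/(B**2 + g) = 1/(263**2 + 1/643577) = 1/(69169 + 1/643577) = 1/(44515577514/643577) = 643577/44515577514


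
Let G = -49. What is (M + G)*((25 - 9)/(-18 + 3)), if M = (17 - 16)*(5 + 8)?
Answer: 192/5 ≈ 38.400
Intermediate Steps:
M = 13 (M = 1*13 = 13)
(M + G)*((25 - 9)/(-18 + 3)) = (13 - 49)*((25 - 9)/(-18 + 3)) = -576/(-15) = -576*(-1)/15 = -36*(-16/15) = 192/5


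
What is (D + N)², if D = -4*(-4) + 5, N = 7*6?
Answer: 3969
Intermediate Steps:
N = 42
D = 21 (D = 16 + 5 = 21)
(D + N)² = (21 + 42)² = 63² = 3969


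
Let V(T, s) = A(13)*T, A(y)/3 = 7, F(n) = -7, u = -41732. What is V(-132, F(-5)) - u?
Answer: 38960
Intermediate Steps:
A(y) = 21 (A(y) = 3*7 = 21)
V(T, s) = 21*T
V(-132, F(-5)) - u = 21*(-132) - 1*(-41732) = -2772 + 41732 = 38960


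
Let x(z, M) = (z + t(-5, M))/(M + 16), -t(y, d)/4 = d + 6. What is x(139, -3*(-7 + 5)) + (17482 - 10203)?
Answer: 160229/22 ≈ 7283.1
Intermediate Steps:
t(y, d) = -24 - 4*d (t(y, d) = -4*(d + 6) = -4*(6 + d) = -24 - 4*d)
x(z, M) = (-24 + z - 4*M)/(16 + M) (x(z, M) = (z + (-24 - 4*M))/(M + 16) = (-24 + z - 4*M)/(16 + M))
x(139, -3*(-7 + 5)) + (17482 - 10203) = (-24 + 139 - (-12)*(-7 + 5))/(16 - 3*(-7 + 5)) + (17482 - 10203) = (-24 + 139 - (-12)*(-2))/(16 - 3*(-2)) + 7279 = (-24 + 139 - 4*6)/(16 + 6) + 7279 = (-24 + 139 - 24)/22 + 7279 = (1/22)*91 + 7279 = 91/22 + 7279 = 160229/22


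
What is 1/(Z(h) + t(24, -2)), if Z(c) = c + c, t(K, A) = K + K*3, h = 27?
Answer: 1/150 ≈ 0.0066667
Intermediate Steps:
t(K, A) = 4*K (t(K, A) = K + 3*K = 4*K)
Z(c) = 2*c
1/(Z(h) + t(24, -2)) = 1/(2*27 + 4*24) = 1/(54 + 96) = 1/150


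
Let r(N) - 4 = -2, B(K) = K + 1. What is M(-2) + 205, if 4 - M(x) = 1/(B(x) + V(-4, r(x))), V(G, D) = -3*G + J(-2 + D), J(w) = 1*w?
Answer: 2298/11 ≈ 208.91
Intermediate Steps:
B(K) = 1 + K
r(N) = 2 (r(N) = 4 - 2 = 2)
J(w) = w
V(G, D) = -2 + D - 3*G (V(G, D) = -3*G + (-2 + D) = -2 + D - 3*G)
M(x) = 4 - 1/(13 + x) (M(x) = 4 - 1/((1 + x) + (-2 + 2 - 3*(-4))) = 4 - 1/((1 + x) + (-2 + 2 + 12)) = 4 - 1/((1 + x) + 12) = 4 - 1/(13 + x))
M(-2) + 205 = (51 + 4*(-2))/(13 - 2) + 205 = (51 - 8)/11 + 205 = (1/11)*43 + 205 = 43/11 + 205 = 2298/11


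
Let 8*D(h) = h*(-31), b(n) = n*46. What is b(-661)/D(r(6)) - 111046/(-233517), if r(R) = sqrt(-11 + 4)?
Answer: 111046/233517 - 243248*I*sqrt(7)/217 ≈ 0.47554 - 2965.8*I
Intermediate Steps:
b(n) = 46*n
r(R) = I*sqrt(7) (r(R) = sqrt(-7) = I*sqrt(7))
D(h) = -31*h/8 (D(h) = (h*(-31))/8 = (-31*h)/8 = -31*h/8)
b(-661)/D(r(6)) - 111046/(-233517) = (46*(-661))/((-31*I*sqrt(7)/8)) - 111046/(-233517) = -30406*8*I*sqrt(7)/217 - 111046*(-1/233517) = -243248*I*sqrt(7)/217 + 111046/233517 = 111046/233517 - 243248*I*sqrt(7)/217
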